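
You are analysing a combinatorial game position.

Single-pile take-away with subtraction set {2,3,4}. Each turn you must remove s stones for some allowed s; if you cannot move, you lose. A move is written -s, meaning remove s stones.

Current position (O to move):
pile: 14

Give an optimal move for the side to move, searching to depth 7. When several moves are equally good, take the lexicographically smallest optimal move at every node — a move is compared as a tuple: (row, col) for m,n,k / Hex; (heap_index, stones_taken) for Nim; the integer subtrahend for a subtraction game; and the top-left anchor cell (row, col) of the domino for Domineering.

p1 O@[14]: -2[12]+1* -3[11]-1 -4[10]-1
p2 X@[12]: -2[10]-1* -3[9]-1 -4[8]-1
p3 O@[10]: -2[8]-1 -3[7]+1* -4[6]+1
p4 X@[7]: -2[5]-1* -3[4]-1 -4[3]-1
p5 O@[5]: -2[3]-1 -3[2]-1 -4[1]+1*
p6 X@[1] terminal -1; root [14] d7

O's best at [14]: -2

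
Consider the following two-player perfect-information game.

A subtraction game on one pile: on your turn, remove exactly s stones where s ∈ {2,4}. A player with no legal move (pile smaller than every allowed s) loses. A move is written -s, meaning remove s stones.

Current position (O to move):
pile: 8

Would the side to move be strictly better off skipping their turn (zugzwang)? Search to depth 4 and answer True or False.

ply 1, O at 8 | -2=+1→6*; -4=-1→4
ply 2, X at 6 | -2=-1→4*; -4=-1→2
ply 3, O at 4 | -2=-1→2; -4=+1→0*
ply 4: 0 is terminal -1 (X); from 8 depth 4
pass branch (X moves first from the same position):
  | ply 1, X at 8 | -2=+1→6*; -4=-1→4
  | ply 2, O at 6 | -2=-1→4*; -4=-1→2
  | ply 3, X at 4 | -2=-1→2; -4=+1→0*
  | ply 4: 0 is terminal -1 (O); from 8 depth 4
O moving scores +1; O passing scores -1

zugzwang(8, O) = False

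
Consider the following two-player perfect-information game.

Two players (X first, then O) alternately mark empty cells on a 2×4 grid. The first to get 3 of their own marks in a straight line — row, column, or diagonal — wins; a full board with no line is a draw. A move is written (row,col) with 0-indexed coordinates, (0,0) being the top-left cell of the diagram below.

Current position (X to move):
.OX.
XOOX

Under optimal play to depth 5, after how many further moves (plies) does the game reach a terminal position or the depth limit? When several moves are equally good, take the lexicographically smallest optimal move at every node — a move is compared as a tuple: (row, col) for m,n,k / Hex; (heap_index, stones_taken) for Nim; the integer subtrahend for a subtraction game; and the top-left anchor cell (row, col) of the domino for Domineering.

ply 1, X at .OX./XOOX | (0,0)=+0→XOX./XOOX*; (0,3)=+0→.OXX/XOOX
ply 2, O at XOX./XOOX | (0,3)=+0→XOXO/XOOX*
ply 3: XOXO/XOOX is terminal +0 (X); from .OX./XOOX depth 5

PV length from [.OX./XOOX]: 2 plies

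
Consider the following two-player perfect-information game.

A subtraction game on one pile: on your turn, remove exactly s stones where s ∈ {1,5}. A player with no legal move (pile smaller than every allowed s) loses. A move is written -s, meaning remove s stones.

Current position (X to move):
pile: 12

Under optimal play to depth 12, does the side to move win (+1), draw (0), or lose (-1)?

ply 1, X at 12 | -1=-1→11*; -5=-1→7
ply 2, O at 11 | -1=+1→10*; -5=+1→6
ply 3, X at 10 | -1=-1→9*; -5=-1→5
ply 4, O at 9 | -1=+1→8*; -5=+1→4
ply 5, X at 8 | -1=-1→7*; -5=-1→3
ply 6, O at 7 | -1=+1→6*; -5=+1→2
ply 7, X at 6 | -1=-1→5*; -5=-1→1
ply 8, O at 5 | -1=+1→4*; -5=+1→0
ply 9, X at 4 | -1=-1→3*
ply 10, O at 3 | -1=+1→2*
ply 11, X at 2 | -1=-1→1*
ply 12, O at 1 | -1=+1→0*
ply 13: 0 is terminal -1 (X); from 12 depth 12

value(12, X) = -1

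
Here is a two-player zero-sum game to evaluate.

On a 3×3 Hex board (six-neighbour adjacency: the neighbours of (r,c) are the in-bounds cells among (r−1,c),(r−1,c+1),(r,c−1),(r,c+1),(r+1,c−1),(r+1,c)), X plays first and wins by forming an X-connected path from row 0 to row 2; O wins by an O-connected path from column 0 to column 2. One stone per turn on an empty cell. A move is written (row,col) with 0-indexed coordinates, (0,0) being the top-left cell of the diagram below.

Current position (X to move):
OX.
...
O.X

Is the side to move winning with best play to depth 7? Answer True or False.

X winning at [OX./.../O.X]: True

[OX./.../O.X] X move#1: (0,2):-1/OXX/.../O.X, (1,0):-1/OX./X../O.X, (1,1):+1/OX./.X./O.X*, (1,2):+1/OX./..X/O.X, (2,1):-1/OX./.../OXX
[OX./.X./O.X] O move#2: (0,2):-1/OXO/.X./O.X*, (1,0):-1/OX./OX./O.X, (1,2):-1/OX./.XO/O.X, (2,1):-1/OX./.X./OOX
[OXO/.X./O.X] X move#3: (1,0):+1/OXO/XX./O.X*, (1,2):+1/OXO/.XX/O.X, (2,1):+1/OXO/.X./OXX
[OXO/XX./O.X] O move#4: (1,2):-1/OXO/XXO/O.X*, (2,1):-1/OXO/XX./OOX
[OXO/XXO/O.X] X move#5: (2,1):+1/OXO/XXO/OXX*
[OXO/XXO/OXX] end (terminal -1, O#6); searched OX./.../O.X to 7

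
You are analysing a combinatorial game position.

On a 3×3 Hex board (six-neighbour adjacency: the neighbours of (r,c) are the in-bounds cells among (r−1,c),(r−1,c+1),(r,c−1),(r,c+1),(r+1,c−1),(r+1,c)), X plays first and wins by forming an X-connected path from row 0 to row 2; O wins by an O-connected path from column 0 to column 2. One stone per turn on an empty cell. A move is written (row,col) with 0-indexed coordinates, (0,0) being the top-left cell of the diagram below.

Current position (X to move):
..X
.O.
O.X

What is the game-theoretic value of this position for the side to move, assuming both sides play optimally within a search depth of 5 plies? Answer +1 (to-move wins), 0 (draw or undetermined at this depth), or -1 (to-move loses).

p1 X@[..X/.O./O.X]: (0,0)[X.X/.O./O.X]-1 (0,1)[.XX/.O./O.X]-1 (1,0)[..X/XO./O.X]-1 (1,2)[..X/.OX/O.X]+1* (2,1)[..X/.O./OXX]-1
p2 O@[..X/.OX/O.X] terminal -1; root [..X/.O./O.X] d5

value(..X/.O./O.X, X) = +1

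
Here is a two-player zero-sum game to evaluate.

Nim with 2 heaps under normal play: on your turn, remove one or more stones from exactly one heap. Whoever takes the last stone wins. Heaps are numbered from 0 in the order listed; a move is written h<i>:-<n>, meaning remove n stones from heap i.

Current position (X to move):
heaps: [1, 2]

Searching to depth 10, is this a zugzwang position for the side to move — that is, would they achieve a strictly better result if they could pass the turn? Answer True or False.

zugzwang((1,2), X) = False

ply 1, X at (1,2) | h0:-1=-1→(0,2); h1:-1=+1→(1,1)*; h1:-2=-1→(1,0)
ply 2, O at (1,1) | h0:-1=-1→(0,1)*; h1:-1=-1→(1,0)
ply 3, X at (0,1) | h1:-1=+1→(0,0)*
ply 4: (0,0) is terminal -1 (O); from (1,2) depth 10
suppose X passes — search the same position with O to move:
pass> ply 1, O at (1,2) | h0:-1=-1→(0,2); h1:-1=+1→(1,1)*; h1:-2=-1→(1,0)
pass> ply 2, X at (1,1) | h0:-1=-1→(0,1)*; h1:-1=-1→(1,0)
pass> ply 3, O at (0,1) | h1:-1=+1→(0,0)*
pass> ply 4: (0,0) is terminal -1 (X); from (1,2) depth 10
for X: play +1, pass -1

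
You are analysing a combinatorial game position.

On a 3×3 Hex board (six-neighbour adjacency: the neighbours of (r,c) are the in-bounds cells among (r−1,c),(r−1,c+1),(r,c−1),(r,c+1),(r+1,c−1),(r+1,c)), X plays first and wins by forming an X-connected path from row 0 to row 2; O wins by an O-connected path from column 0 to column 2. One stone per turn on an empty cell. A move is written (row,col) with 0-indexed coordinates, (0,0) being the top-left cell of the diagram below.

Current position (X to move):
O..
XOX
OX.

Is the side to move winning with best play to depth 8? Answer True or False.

p1 X@[O../XOX/OX.]: (0,1)[OX./XOX/OX.]-1 (0,2)[O.X/XOX/OX.]+1* (2,2)[O../XOX/OXX]-1
p2 O@[O.X/XOX/OX.] terminal -1; root [O../XOX/OX.] d8

X winning at [O../XOX/OX.]: True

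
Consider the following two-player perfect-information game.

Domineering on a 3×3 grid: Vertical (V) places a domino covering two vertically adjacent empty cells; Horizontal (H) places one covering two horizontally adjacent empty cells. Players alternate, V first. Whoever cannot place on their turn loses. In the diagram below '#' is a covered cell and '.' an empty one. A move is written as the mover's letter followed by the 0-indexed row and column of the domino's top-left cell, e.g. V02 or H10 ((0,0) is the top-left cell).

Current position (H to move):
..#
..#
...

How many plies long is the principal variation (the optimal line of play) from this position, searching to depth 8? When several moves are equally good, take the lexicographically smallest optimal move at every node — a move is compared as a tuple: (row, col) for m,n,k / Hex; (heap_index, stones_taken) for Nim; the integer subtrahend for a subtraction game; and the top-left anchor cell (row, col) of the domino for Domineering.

PV length from [..#/..#/...]: 1 ply

[..#/..#/...] H move#1: H00:-1/###/..#/..., H10:+1/..#/###/...*, H20:-1/..#/..#/##., H21:-1/..#/..#/.##
[..#/###/...] end (terminal -1, V#2); searched ..#/..#/... to 8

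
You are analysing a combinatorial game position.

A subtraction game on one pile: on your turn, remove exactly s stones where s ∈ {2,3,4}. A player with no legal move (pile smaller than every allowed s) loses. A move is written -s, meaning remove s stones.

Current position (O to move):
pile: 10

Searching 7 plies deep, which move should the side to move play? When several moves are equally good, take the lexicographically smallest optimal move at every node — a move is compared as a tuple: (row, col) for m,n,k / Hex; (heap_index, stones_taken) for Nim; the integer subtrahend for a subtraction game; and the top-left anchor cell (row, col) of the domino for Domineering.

O's best at [10]: -3

ply 1, O at 10 | -2=-1→8; -3=+1→7*; -4=+1→6
ply 2, X at 7 | -2=-1→5*; -3=-1→4; -4=-1→3
ply 3, O at 5 | -2=-1→3; -3=-1→2; -4=+1→1*
ply 4: 1 is terminal -1 (X); from 10 depth 7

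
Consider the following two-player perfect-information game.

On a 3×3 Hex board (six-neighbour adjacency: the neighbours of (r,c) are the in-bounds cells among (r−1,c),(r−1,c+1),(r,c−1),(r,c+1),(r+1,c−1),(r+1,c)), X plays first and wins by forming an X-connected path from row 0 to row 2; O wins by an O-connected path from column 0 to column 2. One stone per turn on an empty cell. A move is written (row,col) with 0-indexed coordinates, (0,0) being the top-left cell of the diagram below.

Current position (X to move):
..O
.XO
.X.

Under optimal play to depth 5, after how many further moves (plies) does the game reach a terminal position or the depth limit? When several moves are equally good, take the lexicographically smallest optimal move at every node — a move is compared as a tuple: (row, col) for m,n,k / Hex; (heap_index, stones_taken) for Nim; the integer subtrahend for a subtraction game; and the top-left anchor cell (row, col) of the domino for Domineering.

PV length from [..O/.XO/.X.]: 3 plies

[..O/.XO/.X.] X move#1: (0,0):+1/X.O/.XO/.X.*, (0,1):+1/.XO/.XO/.X., (1,0):+1/..O/XXO/.X., (2,0):-1/..O/.XO/XX., (2,2):-1/..O/.XO/.XX
[X.O/.XO/.X.] O move#2: (0,1):-1/XOO/.XO/.X.*, (1,0):-1/X.O/OXO/.X., (2,0):-1/X.O/.XO/OX., (2,2):-1/X.O/.XO/.XO
[XOO/.XO/.X.] X move#3: (1,0):+1/XOO/XXO/.X.*, (2,0):-1/XOO/.XO/XX., (2,2):-1/XOO/.XO/.XX
[XOO/XXO/.X.] end (terminal -1, O#4); searched ..O/.XO/.X. to 5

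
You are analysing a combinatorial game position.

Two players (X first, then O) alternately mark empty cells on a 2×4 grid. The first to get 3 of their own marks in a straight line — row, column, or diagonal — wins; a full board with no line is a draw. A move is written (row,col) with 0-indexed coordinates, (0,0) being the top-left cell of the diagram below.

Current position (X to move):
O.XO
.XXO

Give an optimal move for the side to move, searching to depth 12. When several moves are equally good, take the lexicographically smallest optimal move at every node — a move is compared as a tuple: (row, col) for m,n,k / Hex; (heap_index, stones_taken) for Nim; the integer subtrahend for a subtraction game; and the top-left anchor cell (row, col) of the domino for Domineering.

X's best at [O.XO/.XXO]: (1,0)

p1 X@[O.XO/.XXO]: (0,1)[OXXO/.XXO]+0 (1,0)[O.XO/XXXO]+1*
p2 O@[O.XO/XXXO] terminal -1; root [O.XO/.XXO] d12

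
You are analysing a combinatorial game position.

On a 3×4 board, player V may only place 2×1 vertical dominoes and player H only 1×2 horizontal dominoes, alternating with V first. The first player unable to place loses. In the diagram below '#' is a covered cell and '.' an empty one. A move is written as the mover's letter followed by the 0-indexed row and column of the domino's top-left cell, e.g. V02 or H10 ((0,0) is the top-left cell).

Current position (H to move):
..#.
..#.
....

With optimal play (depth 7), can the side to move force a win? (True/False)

p1 H@[..#./..#./....]: H00[###./..#./....]-1 H10[..#./###./....]+1* H20[..#./..#./##..]-1 H21[..#./..#./.##.]-1 H22[..#./..#./..##]-1
p2 V@[..#./###./....]: V03[..##/####/....]-1* V13[..#./####/...#]-1
p3 H@[..##/####/....]: H00[####/####/....]+1* H20[..##/####/##..]+1 H21[..##/####/.##.]+1 H22[..##/####/..##]+1
p4 V@[####/####/....] terminal -1; root [..#./..#./....] d7

H winning at [..#./..#./....]: True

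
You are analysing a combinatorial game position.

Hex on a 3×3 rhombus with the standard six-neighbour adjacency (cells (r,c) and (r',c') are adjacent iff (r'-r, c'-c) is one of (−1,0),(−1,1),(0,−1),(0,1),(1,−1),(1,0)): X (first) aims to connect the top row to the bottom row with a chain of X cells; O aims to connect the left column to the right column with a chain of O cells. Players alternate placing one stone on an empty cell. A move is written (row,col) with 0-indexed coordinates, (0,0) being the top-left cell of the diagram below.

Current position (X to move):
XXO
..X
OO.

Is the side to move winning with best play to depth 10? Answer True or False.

X winning at [XXO/..X/OO.]: False

[XXO/..X/OO.] X move#1: (1,0):-1/XXO/X.X/OO.*, (1,1):-1/XXO/.XX/OO., (2,2):-1/XXO/..X/OOX
[XXO/X.X/OO.] O move#2: (1,1):+1/XXO/XOX/OO.*, (2,2):+1/XXO/X.X/OOO
[XXO/XOX/OO.] end (terminal -1, X#3); searched XXO/..X/OO. to 10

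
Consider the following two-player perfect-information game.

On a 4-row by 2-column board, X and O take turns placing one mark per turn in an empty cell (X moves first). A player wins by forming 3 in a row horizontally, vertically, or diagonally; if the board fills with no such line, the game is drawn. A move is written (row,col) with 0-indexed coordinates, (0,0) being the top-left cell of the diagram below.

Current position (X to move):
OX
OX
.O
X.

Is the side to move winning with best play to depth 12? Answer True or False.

p1 X@[OX/OX/.O/X.]: (2,0)[OX/OX/XO/X.]+0* (3,1)[OX/OX/.O/XX]-1
p2 O@[OX/OX/XO/X.]: (3,1)[OX/OX/XO/XO]+0*
p3 X@[OX/OX/XO/XO] terminal +0; root [OX/OX/.O/X.] d12

X winning at [OX/OX/.O/X.]: False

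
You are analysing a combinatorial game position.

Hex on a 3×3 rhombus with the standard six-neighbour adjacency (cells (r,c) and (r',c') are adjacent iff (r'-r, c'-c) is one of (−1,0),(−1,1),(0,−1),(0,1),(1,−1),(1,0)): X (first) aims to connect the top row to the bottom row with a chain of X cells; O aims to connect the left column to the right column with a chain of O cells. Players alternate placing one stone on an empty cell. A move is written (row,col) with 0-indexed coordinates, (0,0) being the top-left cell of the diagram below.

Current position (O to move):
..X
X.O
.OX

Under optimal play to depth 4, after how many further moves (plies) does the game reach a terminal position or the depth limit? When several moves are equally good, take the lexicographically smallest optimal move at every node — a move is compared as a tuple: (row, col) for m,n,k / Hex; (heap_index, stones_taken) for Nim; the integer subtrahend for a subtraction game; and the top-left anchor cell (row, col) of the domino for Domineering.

PV length from [..X/X.O/.OX]: 1 ply

ply 1, O at ..X/X.O/.OX | (0,0)=-1→O.X/X.O/.OX; (0,1)=-1→.OX/X.O/.OX; (1,1)=-1→..X/XOO/.OX; (2,0)=+1→..X/X.O/OOX*
ply 2: ..X/X.O/OOX is terminal -1 (X); from ..X/X.O/.OX depth 4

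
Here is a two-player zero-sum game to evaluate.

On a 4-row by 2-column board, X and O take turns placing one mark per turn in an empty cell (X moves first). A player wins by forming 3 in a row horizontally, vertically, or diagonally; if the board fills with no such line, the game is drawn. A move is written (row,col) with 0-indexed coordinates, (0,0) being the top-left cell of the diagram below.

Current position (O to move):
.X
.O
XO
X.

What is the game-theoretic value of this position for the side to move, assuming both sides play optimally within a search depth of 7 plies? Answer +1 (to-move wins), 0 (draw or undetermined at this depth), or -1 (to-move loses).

ply 1, O at .X/.O/XO/X. | (0,0)=-1→OX/.O/XO/X.; (1,0)=+0→.X/OO/XO/X.; (3,1)=+1→.X/.O/XO/XO*
ply 2: .X/.O/XO/XO is terminal -1 (X); from .X/.O/XO/X. depth 7

value(.X/.O/XO/X., O) = +1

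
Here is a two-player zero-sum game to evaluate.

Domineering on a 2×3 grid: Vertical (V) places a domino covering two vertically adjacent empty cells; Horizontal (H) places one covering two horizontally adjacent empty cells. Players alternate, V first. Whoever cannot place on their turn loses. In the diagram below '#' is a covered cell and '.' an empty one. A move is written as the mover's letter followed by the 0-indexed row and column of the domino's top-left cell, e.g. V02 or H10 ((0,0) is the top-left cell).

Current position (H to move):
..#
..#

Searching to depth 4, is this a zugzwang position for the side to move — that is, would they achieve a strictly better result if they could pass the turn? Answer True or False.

ply 1, H at ..#/..# | H00=+1→###/..#*; H10=+1→..#/###
ply 2: ###/..# is terminal -1 (V); from ..#/..# depth 4
suppose H passes — search the same position with V to move:
pass> ply 1, V at ..#/..# | V00=+1→#.#/#.#*; V01=+1→.##/.##
pass> ply 2: #.#/#.# is terminal -1 (H); from ..#/..# depth 4
for H: play +1, pass -1

zugzwang(..#/..#, H) = False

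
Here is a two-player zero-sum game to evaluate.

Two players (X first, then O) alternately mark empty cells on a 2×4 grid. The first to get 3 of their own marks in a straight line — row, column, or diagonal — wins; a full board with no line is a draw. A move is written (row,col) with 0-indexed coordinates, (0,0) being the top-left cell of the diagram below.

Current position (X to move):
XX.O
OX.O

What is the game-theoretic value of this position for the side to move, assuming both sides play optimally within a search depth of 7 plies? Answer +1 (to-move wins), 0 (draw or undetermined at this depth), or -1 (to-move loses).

p1 X@[XX.O/OX.O]: (0,2)[XXXO/OX.O]+1* (1,2)[XX.O/OXXO]+0
p2 O@[XXXO/OX.O] terminal -1; root [XX.O/OX.O] d7

value(XX.O/OX.O, X) = +1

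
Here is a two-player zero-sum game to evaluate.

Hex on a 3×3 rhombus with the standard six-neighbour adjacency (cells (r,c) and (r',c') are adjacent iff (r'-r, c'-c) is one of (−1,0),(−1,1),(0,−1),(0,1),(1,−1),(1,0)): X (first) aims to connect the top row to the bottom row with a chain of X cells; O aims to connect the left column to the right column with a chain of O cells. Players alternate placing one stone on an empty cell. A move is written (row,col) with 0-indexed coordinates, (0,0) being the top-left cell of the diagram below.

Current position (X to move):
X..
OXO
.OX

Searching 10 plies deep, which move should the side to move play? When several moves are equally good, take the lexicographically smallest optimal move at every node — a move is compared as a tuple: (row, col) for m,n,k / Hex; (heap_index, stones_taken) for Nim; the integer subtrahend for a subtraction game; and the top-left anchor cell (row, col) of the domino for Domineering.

[X../OXO/.OX] X move#1: (0,1):-1/XX./OXO/.OX, (0,2):-1/X.X/OXO/.OX, (2,0):+1/X../OXO/XOX*
[X../OXO/XOX] O move#2: (0,1):-1/XO./OXO/XOX*, (0,2):-1/X.O/OXO/XOX
[XO./OXO/XOX] X move#3: (0,2):+1/XOX/OXO/XOX*
[XOX/OXO/XOX] end (terminal -1, O#4); searched X../OXO/.OX to 10

X's best at [X../OXO/.OX]: (2,0)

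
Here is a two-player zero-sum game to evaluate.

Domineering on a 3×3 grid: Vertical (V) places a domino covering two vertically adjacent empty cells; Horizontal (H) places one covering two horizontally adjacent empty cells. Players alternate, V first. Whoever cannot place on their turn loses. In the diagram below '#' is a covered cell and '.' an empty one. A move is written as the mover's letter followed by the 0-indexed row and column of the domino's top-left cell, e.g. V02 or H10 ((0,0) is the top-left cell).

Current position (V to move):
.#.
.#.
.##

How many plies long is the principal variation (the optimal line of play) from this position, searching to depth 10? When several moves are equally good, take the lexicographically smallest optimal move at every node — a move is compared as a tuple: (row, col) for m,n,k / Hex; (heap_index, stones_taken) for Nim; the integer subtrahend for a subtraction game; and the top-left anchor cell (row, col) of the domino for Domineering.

PV length from [.#./.#./.##]: 1 ply

ply 1, V at .#./.#./.## | V00=+1→##./##./.##*; V02=+1→.##/.##/.##; V10=+1→.#./##./###
ply 2: ##./##./.## is terminal -1 (H); from .#./.#./.## depth 10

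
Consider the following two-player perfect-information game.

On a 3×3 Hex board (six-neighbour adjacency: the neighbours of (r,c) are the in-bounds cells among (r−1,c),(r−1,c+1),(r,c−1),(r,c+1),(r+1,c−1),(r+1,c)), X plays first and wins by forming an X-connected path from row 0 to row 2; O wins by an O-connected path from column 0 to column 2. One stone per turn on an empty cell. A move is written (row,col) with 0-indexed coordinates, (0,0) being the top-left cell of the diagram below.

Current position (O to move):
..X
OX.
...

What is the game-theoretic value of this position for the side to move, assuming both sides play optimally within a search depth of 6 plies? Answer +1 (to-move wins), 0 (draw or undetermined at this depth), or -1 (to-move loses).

p1 O@[..X/OX./...]: (0,0)[O.X/OX./...]-1* (0,1)[.OX/OX./...]-1 (1,2)[..X/OXO/...]-1 (2,0)[..X/OX./O..]-1 (2,1)[..X/OX./.O.]-1 (2,2)[..X/OX./..O]-1
p2 X@[O.X/OX./...]: (0,1)[OXX/OX./...]+1* (1,2)[O.X/OXX/...]+1 (2,0)[O.X/OX./X..]+1 (2,1)[O.X/OX./.X.]+1 (2,2)[O.X/OX./..X]+1
p3 O@[OXX/OX./...]: (1,2)[OXX/OXO/...]-1* (2,0)[OXX/OX./O..]-1 (2,1)[OXX/OX./.O.]-1 (2,2)[OXX/OX./..O]-1
p4 X@[OXX/OXO/...]: (2,0)[OXX/OXO/X..]+1* (2,1)[OXX/OXO/.X.]+1 (2,2)[OXX/OXO/..X]+1
p5 O@[OXX/OXO/X..] terminal -1; root [..X/OX./...] d6

value(..X/OX./..., O) = -1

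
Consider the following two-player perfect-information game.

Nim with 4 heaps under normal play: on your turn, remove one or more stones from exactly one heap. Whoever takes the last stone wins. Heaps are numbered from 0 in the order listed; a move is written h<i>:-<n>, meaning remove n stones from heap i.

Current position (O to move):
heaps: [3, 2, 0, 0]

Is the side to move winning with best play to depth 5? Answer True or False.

O winning at [(3,2,0,0)]: True

p1 O@[(3,2,0,0)]: h0:-1[(2,2,0,0)]+1* h0:-2[(1,2,0,0)]-1 h0:-3[(0,2,0,0)]-1 h1:-1[(3,1,0,0)]-1 h1:-2[(3,0,0,0)]-1
p2 X@[(2,2,0,0)]: h0:-1[(1,2,0,0)]-1* h0:-2[(0,2,0,0)]-1 h1:-1[(2,1,0,0)]-1 h1:-2[(2,0,0,0)]-1
p3 O@[(1,2,0,0)]: h0:-1[(0,2,0,0)]-1 h1:-1[(1,1,0,0)]+1* h1:-2[(1,0,0,0)]-1
p4 X@[(1,1,0,0)]: h0:-1[(0,1,0,0)]-1* h1:-1[(1,0,0,0)]-1
p5 O@[(0,1,0,0)]: h1:-1[(0,0,0,0)]+1*
p6 X@[(0,0,0,0)] terminal -1; root [(3,2,0,0)] d5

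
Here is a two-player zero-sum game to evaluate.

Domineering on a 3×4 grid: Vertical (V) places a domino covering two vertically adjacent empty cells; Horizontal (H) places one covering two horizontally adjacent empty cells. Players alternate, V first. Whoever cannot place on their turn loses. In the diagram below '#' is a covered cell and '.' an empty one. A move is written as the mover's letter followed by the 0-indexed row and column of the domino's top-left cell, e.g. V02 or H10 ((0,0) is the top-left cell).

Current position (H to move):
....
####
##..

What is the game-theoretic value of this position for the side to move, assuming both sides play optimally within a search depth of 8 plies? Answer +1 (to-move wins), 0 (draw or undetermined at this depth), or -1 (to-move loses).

value(..../####/##.., H) = +1

ply 1, H at ..../####/##.. | H00=+1→##../####/##..*; H01=+1→.##./####/##..; H02=+1→..##/####/##..; H22=+1→..../####/####
ply 2: ##../####/##.. is terminal -1 (V); from ..../####/##.. depth 8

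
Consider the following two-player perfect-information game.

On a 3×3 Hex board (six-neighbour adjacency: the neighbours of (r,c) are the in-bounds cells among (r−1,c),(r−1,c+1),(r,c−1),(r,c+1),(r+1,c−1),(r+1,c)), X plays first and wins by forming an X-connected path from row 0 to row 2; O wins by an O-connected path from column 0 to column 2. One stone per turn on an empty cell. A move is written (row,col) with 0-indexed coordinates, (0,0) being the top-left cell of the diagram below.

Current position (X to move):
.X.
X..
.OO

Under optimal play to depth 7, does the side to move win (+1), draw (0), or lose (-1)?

value(.X./X../.OO, X) = +1

p1 X@[.X./X../.OO]: (0,0)[XX./X../.OO]-1 (0,2)[.XX/X../.OO]-1 (1,1)[.X./XX./.OO]-1 (1,2)[.X./X.X/.OO]-1 (2,0)[.X./X../XOO]+1*
p2 O@[.X./X../XOO] terminal -1; root [.X./X../.OO] d7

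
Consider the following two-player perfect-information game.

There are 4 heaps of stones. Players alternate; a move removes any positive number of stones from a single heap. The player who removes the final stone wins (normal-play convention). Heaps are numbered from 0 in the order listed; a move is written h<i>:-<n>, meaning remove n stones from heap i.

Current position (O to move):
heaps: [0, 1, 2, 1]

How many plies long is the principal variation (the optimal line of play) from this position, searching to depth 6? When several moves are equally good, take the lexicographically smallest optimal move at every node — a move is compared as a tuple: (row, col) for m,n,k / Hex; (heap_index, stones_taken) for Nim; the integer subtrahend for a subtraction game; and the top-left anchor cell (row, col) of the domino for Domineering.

p1 O@[(0,1,2,1)]: h1:-1[(0,0,2,1)]-1 h2:-1[(0,1,1,1)]-1 h2:-2[(0,1,0,1)]+1* h3:-1[(0,1,2,0)]-1
p2 X@[(0,1,0,1)]: h1:-1[(0,0,0,1)]-1* h3:-1[(0,1,0,0)]-1
p3 O@[(0,0,0,1)]: h3:-1[(0,0,0,0)]+1*
p4 X@[(0,0,0,0)] terminal -1; root [(0,1,2,1)] d6

PV length from [(0,1,2,1)]: 3 plies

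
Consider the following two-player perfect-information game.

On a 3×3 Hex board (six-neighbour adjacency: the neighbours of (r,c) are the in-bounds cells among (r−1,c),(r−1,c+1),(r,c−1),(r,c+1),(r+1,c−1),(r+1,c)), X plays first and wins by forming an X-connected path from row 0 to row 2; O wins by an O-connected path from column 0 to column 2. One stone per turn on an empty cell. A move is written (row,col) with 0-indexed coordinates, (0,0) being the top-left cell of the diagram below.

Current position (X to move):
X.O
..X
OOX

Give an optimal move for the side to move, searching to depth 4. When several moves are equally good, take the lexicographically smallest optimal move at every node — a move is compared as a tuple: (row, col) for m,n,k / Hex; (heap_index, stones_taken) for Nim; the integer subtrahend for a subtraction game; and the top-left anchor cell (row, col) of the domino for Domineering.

X's best at [X.O/..X/OOX]: (1,1)

[X.O/..X/OOX] X move#1: (0,1):-1/XXO/..X/OOX, (1,0):-1/X.O/X.X/OOX, (1,1):+1/X.O/.XX/OOX*
[X.O/.XX/OOX] O move#2: (0,1):-1/XOO/.XX/OOX*, (1,0):-1/X.O/OXX/OOX
[XOO/.XX/OOX] X move#3: (1,0):+1/XOO/XXX/OOX*
[XOO/XXX/OOX] end (terminal -1, O#4); searched X.O/..X/OOX to 4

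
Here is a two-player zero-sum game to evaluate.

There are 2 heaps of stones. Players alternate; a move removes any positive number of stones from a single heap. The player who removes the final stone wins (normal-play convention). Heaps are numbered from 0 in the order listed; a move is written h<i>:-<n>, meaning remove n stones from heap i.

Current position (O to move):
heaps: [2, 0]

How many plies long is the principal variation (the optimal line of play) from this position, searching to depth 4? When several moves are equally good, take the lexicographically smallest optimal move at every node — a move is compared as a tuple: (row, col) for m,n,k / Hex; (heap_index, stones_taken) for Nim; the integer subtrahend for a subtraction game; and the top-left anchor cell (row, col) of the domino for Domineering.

p1 O@[(2,0)]: h0:-1[(1,0)]-1 h0:-2[(0,0)]+1*
p2 X@[(0,0)] terminal -1; root [(2,0)] d4

PV length from [(2,0)]: 1 ply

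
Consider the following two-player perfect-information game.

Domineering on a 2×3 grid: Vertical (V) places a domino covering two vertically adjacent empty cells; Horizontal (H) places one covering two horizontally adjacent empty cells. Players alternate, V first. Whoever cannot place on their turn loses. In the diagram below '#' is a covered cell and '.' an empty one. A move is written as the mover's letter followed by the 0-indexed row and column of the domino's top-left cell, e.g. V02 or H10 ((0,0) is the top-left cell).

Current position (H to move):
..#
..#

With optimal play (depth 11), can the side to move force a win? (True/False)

[..#/..#] H move#1: H00:+1/###/..#*, H10:+1/..#/###
[###/..#] end (terminal -1, V#2); searched ..#/..# to 11

H winning at [..#/..#]: True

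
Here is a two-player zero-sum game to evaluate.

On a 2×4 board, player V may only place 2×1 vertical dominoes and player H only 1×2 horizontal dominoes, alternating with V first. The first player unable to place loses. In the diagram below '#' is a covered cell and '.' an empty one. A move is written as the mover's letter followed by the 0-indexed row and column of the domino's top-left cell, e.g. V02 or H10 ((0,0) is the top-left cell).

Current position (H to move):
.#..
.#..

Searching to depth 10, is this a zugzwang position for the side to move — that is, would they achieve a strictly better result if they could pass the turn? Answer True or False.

zugzwang(.#../.#.., H) = False

ply 1, H at .#../.#.. | H02=+1→.###/.#..*; H12=+1→.#../.###
ply 2, V at .###/.#.. | V00=-1→####/##..*
ply 3, H at ####/##.. | H12=+1→####/####*
ply 4: ####/#### is terminal -1 (V); from .#../.#.. depth 10
if H skipped the turn, V would face:
~ ply 1, V at .#../.#.. | V00=-1→##../##..; V02=+1→.##./.##.*; V03=+1→.#.#/.#.#
~ ply 2: .##./.##. is terminal -1 (H); from .#../.#.. depth 10
compare (H): move=+1 vs pass=-1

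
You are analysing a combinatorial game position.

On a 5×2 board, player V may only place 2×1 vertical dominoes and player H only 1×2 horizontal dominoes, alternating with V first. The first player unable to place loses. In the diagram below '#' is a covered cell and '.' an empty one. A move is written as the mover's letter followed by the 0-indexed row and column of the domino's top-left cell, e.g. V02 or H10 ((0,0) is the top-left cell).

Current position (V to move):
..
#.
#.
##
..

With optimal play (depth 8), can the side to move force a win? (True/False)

[../#./#./##/..] V move#1: V01:-1/.#/##/#./##/..*, V11:-1/../##/##/##/..
[.#/##/#./##/..] H move#2: H40:+1/.#/##/#./##/##*
[.#/##/#./##/##] end (terminal -1, V#3); searched ../#./#./##/.. to 8

V winning at [../#./#./##/..]: False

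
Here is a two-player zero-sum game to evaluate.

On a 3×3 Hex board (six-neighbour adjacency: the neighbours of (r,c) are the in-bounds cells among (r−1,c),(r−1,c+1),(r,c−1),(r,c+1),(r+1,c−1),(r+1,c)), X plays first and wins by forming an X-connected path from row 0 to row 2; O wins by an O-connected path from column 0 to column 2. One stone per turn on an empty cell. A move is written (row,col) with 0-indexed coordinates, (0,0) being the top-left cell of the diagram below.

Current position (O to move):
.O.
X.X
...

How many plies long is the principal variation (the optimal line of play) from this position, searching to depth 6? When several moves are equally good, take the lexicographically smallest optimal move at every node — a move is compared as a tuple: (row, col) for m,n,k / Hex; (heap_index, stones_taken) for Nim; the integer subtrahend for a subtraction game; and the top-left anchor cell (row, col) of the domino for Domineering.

PV length from [.O./X.X/...]: 6 plies

ply 1, O at .O./X.X/... | (0,0)=-1→OO./X.X/...*; (0,2)=-1→.OO/X.X/...; (1,1)=-1→.O./XOX/...; (2,0)=-1→.O./X.X/O..; (2,1)=-1→.O./X.X/.O.; (2,2)=-1→.O./X.X/..O
ply 2, X at OO./X.X/... | (0,2)=+1→OOX/X.X/...*; (1,1)=-1→OO./XXX/...; (2,0)=-1→OO./X.X/X..; (2,1)=-1→OO./X.X/.X.; (2,2)=-1→OO./X.X/..X
ply 3, O at OOX/X.X/... | (1,1)=-1→OOX/XOX/...*; (2,0)=-1→OOX/X.X/O..; (2,1)=-1→OOX/X.X/.O.; (2,2)=-1→OOX/X.X/..O
ply 4, X at OOX/XOX/... | (2,0)=+1→OOX/XOX/X..*; (2,1)=+1→OOX/XOX/.X.; (2,2)=+1→OOX/XOX/..X
ply 5, O at OOX/XOX/X.. | (2,1)=-1→OOX/XOX/XO.*; (2,2)=-1→OOX/XOX/X.O
ply 6, X at OOX/XOX/XO. | (2,2)=+1→OOX/XOX/XOX*
ply 7: OOX/XOX/XOX is terminal -1 (O); from .O./X.X/... depth 6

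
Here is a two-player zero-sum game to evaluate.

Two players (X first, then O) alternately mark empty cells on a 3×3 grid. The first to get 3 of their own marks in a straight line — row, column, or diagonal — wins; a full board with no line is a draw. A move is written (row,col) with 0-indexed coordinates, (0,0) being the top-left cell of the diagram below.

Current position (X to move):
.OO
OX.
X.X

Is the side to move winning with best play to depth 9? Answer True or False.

X winning at [.OO/OX./X.X]: True

[.OO/OX./X.X] X move#1: (0,0):+1/XOO/OX./X.X*, (1,2):-1/.OO/OXX/X.X, (2,1):+1/.OO/OX./XXX
[XOO/OX./X.X] end (terminal -1, O#2); searched .OO/OX./X.X to 9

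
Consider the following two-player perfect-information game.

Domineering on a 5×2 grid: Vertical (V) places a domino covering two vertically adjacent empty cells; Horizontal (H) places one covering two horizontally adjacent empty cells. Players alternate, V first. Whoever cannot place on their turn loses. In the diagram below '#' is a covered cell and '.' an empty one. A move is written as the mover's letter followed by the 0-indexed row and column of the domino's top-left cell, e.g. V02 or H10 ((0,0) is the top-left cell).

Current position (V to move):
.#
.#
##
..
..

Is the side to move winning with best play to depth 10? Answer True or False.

[.#/.#/##/../..] V move#1: V00:-1/##/##/##/../.., V30:+1/.#/.#/##/#./#.*, V31:+1/.#/.#/##/.#/.#
[.#/.#/##/#./#.] end (terminal -1, H#2); searched .#/.#/##/../.. to 10

V winning at [.#/.#/##/../..]: True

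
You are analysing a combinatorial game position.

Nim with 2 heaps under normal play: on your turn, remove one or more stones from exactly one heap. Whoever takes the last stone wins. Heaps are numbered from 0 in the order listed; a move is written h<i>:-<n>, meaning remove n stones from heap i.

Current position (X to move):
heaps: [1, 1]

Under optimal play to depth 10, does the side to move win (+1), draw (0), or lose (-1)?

[(1,1)] X move#1: h0:-1:-1/(0,1)*, h1:-1:-1/(1,0)
[(0,1)] O move#2: h1:-1:+1/(0,0)*
[(0,0)] end (terminal -1, X#3); searched (1,1) to 10

value((1,1), X) = -1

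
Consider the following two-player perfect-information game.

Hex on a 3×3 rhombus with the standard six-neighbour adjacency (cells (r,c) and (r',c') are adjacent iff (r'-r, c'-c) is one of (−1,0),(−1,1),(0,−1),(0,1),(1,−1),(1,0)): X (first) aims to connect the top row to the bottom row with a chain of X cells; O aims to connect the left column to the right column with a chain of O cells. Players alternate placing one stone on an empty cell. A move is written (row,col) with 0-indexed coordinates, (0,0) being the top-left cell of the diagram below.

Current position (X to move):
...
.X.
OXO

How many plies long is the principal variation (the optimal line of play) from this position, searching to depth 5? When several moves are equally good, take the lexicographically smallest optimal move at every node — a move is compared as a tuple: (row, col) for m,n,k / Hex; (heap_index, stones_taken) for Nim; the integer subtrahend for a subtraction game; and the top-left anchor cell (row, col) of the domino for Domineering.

PV length from [.../.X./OXO]: 3 plies

[.../.X./OXO] X move#1: (0,0):+1/X../.X./OXO*, (0,1):+1/.X./.X./OXO, (0,2):+1/..X/.X./OXO, (1,0):+1/.../XX./OXO, (1,2):+1/.../.XX/OXO
[X../.X./OXO] O move#2: (0,1):-1/XO./.X./OXO*, (0,2):-1/X.O/.X./OXO, (1,0):-1/X../OX./OXO, (1,2):-1/X../.XO/OXO
[XO./.X./OXO] X move#3: (0,2):+1/XOX/.X./OXO*, (1,0):+1/XO./XX./OXO, (1,2):+1/XO./.XX/OXO
[XOX/.X./OXO] end (terminal -1, O#4); searched .../.X./OXO to 5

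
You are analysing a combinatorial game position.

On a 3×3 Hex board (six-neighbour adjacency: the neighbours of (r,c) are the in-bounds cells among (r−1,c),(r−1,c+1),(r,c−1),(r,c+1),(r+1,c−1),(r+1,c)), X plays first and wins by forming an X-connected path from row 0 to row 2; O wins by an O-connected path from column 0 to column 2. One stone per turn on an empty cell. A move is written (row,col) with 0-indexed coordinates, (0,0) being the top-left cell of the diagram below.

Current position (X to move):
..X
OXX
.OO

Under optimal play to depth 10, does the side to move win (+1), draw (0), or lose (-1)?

[..X/OXX/.OO] X move#1: (0,0):-1/X.X/OXX/.OO, (0,1):-1/.XX/OXX/.OO, (2,0):+1/..X/OXX/XOO*
[..X/OXX/XOO] end (terminal -1, O#2); searched ..X/OXX/.OO to 10

value(..X/OXX/.OO, X) = +1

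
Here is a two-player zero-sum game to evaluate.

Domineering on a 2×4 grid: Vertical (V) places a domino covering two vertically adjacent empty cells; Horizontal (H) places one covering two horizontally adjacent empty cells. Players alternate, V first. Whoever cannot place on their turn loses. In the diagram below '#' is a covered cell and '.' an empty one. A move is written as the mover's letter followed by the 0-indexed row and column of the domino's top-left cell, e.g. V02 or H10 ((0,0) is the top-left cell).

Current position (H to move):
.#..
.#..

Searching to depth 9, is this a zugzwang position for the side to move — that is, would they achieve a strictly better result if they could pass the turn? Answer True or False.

zugzwang(.#../.#.., H) = False

p1 H@[.#../.#..]: H02[.###/.#..]+1* H12[.#../.###]+1
p2 V@[.###/.#..]: V00[####/##..]-1*
p3 H@[####/##..]: H12[####/####]+1*
p4 V@[####/####] terminal -1; root [.#../.#..] d9
suppose H passes — search the same position with V to move:
pass> p1 V@[.#../.#..]: V00[##../##..]-1 V02[.##./.##.]+1* V03[.#.#/.#.#]+1
pass> p2 H@[.##./.##.] terminal -1; root [.#../.#..] d9
for H: play +1, pass -1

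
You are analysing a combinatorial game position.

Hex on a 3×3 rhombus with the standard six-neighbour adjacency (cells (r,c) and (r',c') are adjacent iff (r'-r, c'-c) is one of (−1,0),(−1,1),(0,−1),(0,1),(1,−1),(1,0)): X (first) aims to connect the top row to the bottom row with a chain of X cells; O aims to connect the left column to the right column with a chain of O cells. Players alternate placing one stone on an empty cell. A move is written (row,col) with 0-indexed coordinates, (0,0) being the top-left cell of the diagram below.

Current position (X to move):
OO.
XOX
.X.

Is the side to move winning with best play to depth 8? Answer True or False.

[OO./XOX/.X.] X move#1: (0,2):+1/OOX/XOX/.X.*, (2,0):-1/OO./XOX/XX., (2,2):-1/OO./XOX/.XX
[OOX/XOX/.X.] end (terminal -1, O#2); searched OO./XOX/.X. to 8

X winning at [OO./XOX/.X.]: True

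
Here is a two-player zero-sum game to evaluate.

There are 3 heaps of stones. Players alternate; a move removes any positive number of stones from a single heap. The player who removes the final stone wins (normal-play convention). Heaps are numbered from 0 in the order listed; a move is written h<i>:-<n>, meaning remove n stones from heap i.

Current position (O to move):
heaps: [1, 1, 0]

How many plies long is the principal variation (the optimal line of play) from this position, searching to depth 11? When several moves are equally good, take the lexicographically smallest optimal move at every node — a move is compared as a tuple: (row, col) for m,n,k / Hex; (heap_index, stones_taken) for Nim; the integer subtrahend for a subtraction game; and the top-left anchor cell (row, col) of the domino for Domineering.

[(1,1,0)] O move#1: h0:-1:-1/(0,1,0)*, h1:-1:-1/(1,0,0)
[(0,1,0)] X move#2: h1:-1:+1/(0,0,0)*
[(0,0,0)] end (terminal -1, O#3); searched (1,1,0) to 11

PV length from [(1,1,0)]: 2 plies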